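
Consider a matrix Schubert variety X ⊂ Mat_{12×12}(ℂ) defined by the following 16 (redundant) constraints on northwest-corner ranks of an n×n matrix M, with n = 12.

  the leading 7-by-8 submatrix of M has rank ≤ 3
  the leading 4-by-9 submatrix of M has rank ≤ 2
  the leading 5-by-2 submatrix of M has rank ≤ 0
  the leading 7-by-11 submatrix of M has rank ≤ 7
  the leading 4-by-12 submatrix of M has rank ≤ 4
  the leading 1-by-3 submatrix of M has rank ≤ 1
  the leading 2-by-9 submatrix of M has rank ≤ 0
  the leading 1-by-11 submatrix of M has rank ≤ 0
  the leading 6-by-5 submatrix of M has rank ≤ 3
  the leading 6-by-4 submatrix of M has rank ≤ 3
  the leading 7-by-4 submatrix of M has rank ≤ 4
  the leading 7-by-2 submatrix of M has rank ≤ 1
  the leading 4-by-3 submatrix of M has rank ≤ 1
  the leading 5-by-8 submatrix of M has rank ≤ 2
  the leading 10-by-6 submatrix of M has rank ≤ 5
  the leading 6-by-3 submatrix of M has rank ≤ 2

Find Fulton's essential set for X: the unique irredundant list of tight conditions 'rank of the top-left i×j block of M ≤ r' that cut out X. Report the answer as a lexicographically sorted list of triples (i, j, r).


Propagating the 16 rank bounds to every northwest block:

  i=1: 0 | 0 | 0 | 0 | 0 | 0 | 0 | 0 | 0 | 0 | 0 | 1
  i=2: 0 | 0 | 0 | 0 | 0 | 0 | 0 | 0 | 0 | 1 | 1 | 2
  i=3: 0 | 0 | 1 | 1 | 1 | 1 | 1 | 1 | 1 | 2 | 2 | 3
  i=4: 0 | 0 | 1 | 2 | 2 | 2 | 2 | 2 | 2 | 3 | 3 | 4
  i=5: 0 | 0 | 1 | 2 | 2 | 2 | 2 | 2 | 3 | 4 | 4 | 5
  i=6: 1 | 1 | 2 | 3 | 3 | 3 | 3 | 3 | 4 | 5 | 5 | 6
  i=7: 1 | 1 | 2 | 3 | 3 | 3 | 3 | 3 | 4 | 5 | 6 | 7
  i=8: 1 | 2 | 3 | 4 | 4 | 4 | 4 | 4 | 5 | 6 | 7 | 8
  i=9: 1 | 2 | 3 | 4 | 5 | 5 | 5 | 5 | 6 | 7 | 8 | 9
  i=10: 1 | 2 | 3 | 4 | 5 | 5 | 6 | 6 | 7 | 8 | 9 | 10
  i=11: 1 | 2 | 3 | 4 | 5 | 6 | 7 | 7 | 8 | 9 | 10 | 11
  i=12: 1 | 2 | 3 | 4 | 5 | 6 | 7 | 8 | 9 | 10 | 11 | 12

reading off 1-entries of Δ²R: w = (12, 10, 3, 4, 9, 1, 11, 2, 5, 7, 6, 8).

Rothe diagram D(w) (36 cells), 7 SE-corners (essential conditions):

[(1, 11, 0), (2, 9, 0), (5, 2, 0), (5, 8, 2), (7, 2, 1), (7, 8, 3), (10, 6, 5)]


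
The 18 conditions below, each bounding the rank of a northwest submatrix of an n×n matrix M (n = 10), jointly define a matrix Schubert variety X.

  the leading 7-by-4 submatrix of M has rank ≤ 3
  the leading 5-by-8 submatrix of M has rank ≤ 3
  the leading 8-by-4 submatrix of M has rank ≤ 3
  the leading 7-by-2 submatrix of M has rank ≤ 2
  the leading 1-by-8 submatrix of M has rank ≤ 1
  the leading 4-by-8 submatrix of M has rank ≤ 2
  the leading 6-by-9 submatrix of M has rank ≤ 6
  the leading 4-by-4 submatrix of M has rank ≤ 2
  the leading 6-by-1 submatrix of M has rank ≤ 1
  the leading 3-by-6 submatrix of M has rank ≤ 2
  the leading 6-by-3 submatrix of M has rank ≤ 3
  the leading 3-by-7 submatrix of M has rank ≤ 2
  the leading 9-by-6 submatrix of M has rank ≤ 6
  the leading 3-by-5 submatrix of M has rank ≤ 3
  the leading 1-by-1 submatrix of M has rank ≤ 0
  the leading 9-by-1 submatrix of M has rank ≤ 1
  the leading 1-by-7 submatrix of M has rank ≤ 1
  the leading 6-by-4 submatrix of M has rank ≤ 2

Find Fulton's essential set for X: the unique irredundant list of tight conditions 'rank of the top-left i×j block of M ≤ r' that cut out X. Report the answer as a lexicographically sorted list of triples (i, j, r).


Rank table r_w(10×10) implied by the 18 constraints:

  R[1]: 0  1  1  1  1  1  1  1  1  1
  R[2]: 1  2  2  2  2  2  2  2  2  2
  R[3]: 1  2  2  2  2  2  2  2  3  3
  R[4]: 1  2  2  2  2  2  2  2  3  4
  R[5]: 1  2  2  2  3  3  3  3  4  5
  R[6]: 1  2  2  2  3  4  4  4  5  6
  R[7]: 1  2  3  3  4  5  5  5  6  7
  R[8]: 1  2  3  3  4  5  6  6  7  8
  R[9]: 1  2  3  4  5  6  7  7  8  9
  R[10]: 1  2  3  4  5  6  7  8  9  10

second differences of R give the permutation w = (2, 1, 9, 10, 5, 6, 3, 7, 4, 8).

Fulton essential set (4 of the 18 Rothe cells):

[(1, 1, 0), (4, 8, 2), (6, 4, 2), (8, 4, 3)]


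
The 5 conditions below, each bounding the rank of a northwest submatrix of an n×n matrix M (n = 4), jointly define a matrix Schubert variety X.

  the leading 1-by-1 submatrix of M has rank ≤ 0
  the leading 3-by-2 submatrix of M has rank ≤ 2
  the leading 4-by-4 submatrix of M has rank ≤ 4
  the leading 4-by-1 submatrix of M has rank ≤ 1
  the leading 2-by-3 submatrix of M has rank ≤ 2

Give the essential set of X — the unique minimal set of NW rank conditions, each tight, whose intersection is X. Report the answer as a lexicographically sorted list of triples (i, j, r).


Reconstructing r_w from the 5 given conditions:

  0, 1, 1, 1
  1, 2, 2, 2
  1, 2, 3, 3
  1, 2, 3, 4

giving w = (2, 1, 3, 4) via Δ²R.

|D(w)|=1, |Ess(w)|=1:

[(1, 1, 0)]


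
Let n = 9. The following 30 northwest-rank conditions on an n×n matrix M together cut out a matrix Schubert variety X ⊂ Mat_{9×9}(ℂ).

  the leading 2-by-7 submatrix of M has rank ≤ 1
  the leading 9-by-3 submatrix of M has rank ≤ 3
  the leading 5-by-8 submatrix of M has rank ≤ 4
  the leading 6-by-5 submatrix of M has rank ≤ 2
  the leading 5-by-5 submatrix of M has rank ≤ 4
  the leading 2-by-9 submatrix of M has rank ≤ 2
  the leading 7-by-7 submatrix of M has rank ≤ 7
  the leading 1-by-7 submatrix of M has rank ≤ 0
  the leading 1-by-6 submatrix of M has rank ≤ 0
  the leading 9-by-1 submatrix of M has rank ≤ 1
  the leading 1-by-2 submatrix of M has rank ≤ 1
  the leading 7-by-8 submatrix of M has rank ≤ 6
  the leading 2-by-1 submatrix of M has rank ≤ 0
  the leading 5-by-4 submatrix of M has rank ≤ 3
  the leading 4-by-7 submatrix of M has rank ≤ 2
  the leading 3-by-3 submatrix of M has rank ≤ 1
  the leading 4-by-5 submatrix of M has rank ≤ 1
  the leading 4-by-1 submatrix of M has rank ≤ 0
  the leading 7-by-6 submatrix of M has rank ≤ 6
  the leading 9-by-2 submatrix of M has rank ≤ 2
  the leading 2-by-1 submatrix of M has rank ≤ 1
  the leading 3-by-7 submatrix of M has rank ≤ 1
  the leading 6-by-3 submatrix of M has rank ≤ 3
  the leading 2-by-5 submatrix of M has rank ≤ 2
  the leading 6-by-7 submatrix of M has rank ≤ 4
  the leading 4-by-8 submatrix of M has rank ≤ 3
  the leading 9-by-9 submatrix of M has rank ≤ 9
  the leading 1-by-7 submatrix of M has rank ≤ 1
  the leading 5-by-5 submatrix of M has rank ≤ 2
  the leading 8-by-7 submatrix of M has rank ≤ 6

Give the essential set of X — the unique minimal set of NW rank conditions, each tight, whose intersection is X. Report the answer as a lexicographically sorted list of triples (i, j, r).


Computing R[i][j] = min implied NW-rank bound (n=9, 30 conditions):

  0, 0, 0, 0, 0, 0, 0, 1, 1
  0, 1, 1, 1, 1, 1, 1, 2, 2
  0, 1, 1, 1, 1, 1, 1, 2, 3
  0, 1, 1, 1, 1, 2, 2, 3, 4
  1, 2, 2, 2, 2, 3, 3, 4, 5
  1, 2, 2, 2, 2, 3, 4, 5, 6
  1, 2, 3, 3, 3, 4, 5, 6, 7
  1, 2, 3, 4, 4, 5, 6, 7, 8
  1, 2, 3, 4, 5, 6, 7, 8, 9

giving w = (8, 2, 9, 6, 1, 7, 3, 4, 5) via Δ²R.

|D(w)|=21, |Ess(w)|=5:

[(1, 7, 0), (3, 7, 1), (4, 1, 0), (4, 5, 1), (6, 5, 2)]


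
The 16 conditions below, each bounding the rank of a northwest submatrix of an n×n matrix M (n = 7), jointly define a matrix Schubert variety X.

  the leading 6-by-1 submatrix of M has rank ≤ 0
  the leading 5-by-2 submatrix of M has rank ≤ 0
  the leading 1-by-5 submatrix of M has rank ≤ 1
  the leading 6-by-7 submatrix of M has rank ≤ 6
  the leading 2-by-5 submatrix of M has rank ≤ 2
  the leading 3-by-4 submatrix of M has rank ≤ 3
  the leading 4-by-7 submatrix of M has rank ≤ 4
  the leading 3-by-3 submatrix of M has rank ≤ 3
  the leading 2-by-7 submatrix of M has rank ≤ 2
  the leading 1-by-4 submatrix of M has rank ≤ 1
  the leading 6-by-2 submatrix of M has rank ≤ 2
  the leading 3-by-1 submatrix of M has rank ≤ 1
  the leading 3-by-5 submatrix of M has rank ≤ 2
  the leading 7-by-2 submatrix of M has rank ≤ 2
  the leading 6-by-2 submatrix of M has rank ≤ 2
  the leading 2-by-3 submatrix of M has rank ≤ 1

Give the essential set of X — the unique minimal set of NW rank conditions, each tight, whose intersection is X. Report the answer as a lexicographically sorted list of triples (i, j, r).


Computing R[i][j] = min implied NW-rank bound (n=7, 16 conditions):

  R[1]: 0 0 1 1 1 1 1
  R[2]: 0 0 1 2 2 2 2
  R[3]: 0 0 1 2 2 3 3
  R[4]: 0 0 1 2 3 4 4
  R[5]: 0 0 1 2 3 4 5
  R[6]: 0 1 2 3 4 5 6
  R[7]: 1 2 3 4 5 6 7

the unique w with this rank table is (3, 4, 6, 5, 7, 2, 1).

Rothe diagram D(w) (12 cells), 3 SE-corners (essential conditions):

[(3, 5, 2), (5, 2, 0), (6, 1, 0)]


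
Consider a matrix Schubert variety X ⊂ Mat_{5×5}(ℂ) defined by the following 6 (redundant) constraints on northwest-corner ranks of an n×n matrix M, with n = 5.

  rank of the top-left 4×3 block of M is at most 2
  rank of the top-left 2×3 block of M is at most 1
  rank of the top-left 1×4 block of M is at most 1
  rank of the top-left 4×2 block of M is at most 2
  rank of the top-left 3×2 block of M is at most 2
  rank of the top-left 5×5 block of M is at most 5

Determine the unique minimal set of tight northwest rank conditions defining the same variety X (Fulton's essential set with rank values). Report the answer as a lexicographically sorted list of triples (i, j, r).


Computing R[i][j] = min implied NW-rank bound (n=5, 6 conditions):

  1 | 1 | 1 | 1 | 1
  1 | 1 | 1 | 2 | 2
  1 | 2 | 2 | 3 | 3
  1 | 2 | 2 | 3 | 4
  1 | 2 | 3 | 4 | 5

giving w = (1, 4, 2, 5, 3) via Δ²R.

D(w) has 3 cells with 2 SE-corners; essential set:

[(2, 3, 1), (4, 3, 2)]


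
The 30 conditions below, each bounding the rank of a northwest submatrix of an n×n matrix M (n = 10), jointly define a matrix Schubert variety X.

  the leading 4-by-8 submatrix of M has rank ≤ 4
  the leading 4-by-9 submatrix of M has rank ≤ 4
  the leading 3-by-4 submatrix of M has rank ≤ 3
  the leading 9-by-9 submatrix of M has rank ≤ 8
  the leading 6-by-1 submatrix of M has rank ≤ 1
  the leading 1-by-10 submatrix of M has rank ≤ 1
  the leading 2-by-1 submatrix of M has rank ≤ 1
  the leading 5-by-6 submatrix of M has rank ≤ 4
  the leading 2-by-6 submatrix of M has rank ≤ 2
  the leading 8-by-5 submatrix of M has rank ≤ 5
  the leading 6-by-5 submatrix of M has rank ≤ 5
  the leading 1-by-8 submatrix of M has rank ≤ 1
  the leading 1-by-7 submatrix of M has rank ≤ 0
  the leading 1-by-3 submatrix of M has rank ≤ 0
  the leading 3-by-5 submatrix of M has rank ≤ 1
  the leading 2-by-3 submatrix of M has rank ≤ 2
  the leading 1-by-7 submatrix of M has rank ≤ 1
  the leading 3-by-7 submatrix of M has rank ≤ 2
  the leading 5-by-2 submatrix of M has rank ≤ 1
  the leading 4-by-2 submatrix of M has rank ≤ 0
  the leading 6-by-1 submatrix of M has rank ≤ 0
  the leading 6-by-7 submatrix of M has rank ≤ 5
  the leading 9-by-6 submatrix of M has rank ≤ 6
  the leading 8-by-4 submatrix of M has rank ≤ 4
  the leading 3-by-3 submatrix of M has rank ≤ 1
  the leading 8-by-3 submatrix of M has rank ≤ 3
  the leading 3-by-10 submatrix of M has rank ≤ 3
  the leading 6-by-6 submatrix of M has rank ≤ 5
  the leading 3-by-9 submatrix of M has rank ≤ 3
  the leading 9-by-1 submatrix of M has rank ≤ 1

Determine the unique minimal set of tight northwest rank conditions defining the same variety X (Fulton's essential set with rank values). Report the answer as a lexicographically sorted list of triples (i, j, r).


Recovering R(i,j) via the rank-extension bound from the 30 conditions:

  row 1: 0  0  0  0  0  0  0  1  1  1
  row 2: 0  0  1  1  1  1  1  2  2  2
  row 3: 0  0  1  1  1  2  2  3  3  3
  row 4: 0  0  1  2  2  3  3  4  4  4
  row 5: 0  1  2  3  3  4  4  5  5  5
  row 6: 0  1  2  3  4  5  5  6  6  6
  row 7: 1  2  3  4  5  6  6  7  7  7
  row 8: 1  2  3  4  5  6  7  8  8  8
  row 9: 1  2  3  4  5  6  7  8  8  9
  row 10: 1  2  3  4  5  6  7  8  9  10

the unique w with this rank table is (8, 3, 6, 4, 2, 5, 1, 7, 10, 9).

Rothe diagram D(w) (18 cells), 5 SE-corners (essential conditions):

[(1, 7, 0), (3, 5, 1), (4, 2, 0), (6, 1, 0), (9, 9, 8)]


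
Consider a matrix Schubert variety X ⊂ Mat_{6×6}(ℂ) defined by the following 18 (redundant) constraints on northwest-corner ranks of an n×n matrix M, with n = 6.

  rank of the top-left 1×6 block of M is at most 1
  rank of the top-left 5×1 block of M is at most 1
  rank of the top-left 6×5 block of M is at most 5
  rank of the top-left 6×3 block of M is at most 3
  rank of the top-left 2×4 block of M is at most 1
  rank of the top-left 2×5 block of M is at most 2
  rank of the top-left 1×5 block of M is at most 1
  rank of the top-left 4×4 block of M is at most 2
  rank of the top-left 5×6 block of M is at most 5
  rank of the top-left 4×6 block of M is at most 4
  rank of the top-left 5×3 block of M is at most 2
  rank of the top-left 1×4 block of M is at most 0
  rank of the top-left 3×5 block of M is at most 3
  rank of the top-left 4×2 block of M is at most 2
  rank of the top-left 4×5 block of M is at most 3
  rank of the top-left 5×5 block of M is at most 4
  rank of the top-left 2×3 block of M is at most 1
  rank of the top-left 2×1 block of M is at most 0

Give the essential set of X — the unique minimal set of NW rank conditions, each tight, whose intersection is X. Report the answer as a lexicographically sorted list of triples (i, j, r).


The tightest implied rank at each (i,j), from the 18 conditions:

  R[1]: 0  0  0  0  1  1
  R[2]: 0  1  1  1  2  2
  R[3]: 1  2  2  2  3  3
  R[4]: 1  2  2  2  3  4
  R[5]: 1  2  2  3  4  5
  R[6]: 1  2  3  4  5  6

second differences of R give the permutation w = (5, 2, 1, 6, 4, 3).

ℓ(w)=8; the 4 essential cells (i,j,r):

[(1, 4, 0), (2, 1, 0), (4, 4, 2), (5, 3, 2)]


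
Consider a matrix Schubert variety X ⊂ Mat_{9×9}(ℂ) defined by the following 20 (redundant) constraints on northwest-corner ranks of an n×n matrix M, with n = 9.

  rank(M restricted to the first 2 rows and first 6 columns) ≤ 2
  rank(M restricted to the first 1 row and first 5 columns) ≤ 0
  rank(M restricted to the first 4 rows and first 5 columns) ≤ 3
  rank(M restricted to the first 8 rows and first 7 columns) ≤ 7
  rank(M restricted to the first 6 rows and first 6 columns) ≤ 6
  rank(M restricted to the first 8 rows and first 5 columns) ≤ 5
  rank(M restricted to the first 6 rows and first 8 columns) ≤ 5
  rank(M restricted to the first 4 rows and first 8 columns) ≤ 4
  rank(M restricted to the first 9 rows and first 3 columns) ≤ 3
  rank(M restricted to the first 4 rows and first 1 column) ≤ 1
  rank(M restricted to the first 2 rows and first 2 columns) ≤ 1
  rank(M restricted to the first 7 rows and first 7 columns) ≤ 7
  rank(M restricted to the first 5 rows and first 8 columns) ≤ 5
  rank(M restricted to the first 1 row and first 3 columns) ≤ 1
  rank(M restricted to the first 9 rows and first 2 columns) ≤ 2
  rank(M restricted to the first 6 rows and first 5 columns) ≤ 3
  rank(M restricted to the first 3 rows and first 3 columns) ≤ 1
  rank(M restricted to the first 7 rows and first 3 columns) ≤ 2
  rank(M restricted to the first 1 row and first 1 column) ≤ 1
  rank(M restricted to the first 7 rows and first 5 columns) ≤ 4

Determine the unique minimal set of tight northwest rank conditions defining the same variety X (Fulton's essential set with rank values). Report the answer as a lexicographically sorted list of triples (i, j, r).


Reconstructing r_w from the 20 given conditions:

  0 | 0 | 0 | 0 | 0 | 1 | 1 | 1 | 1
  1 | 1 | 1 | 1 | 1 | 2 | 2 | 2 | 2
  1 | 1 | 1 | 2 | 2 | 3 | 3 | 3 | 3
  1 | 2 | 2 | 3 | 3 | 4 | 4 | 4 | 4
  1 | 2 | 2 | 3 | 3 | 4 | 5 | 5 | 5
  1 | 2 | 2 | 3 | 3 | 4 | 5 | 5 | 6
  1 | 2 | 2 | 3 | 4 | 5 | 6 | 6 | 7
  1 | 2 | 3 | 4 | 5 | 6 | 7 | 7 | 8
  1 | 2 | 3 | 4 | 5 | 6 | 7 | 8 | 9

hence w(1..9) = (6, 1, 4, 2, 7, 9, 5, 3, 8).

ℓ(w)=13; the 5 essential cells (i,j,r):

[(1, 5, 0), (3, 3, 1), (6, 5, 3), (6, 8, 5), (7, 3, 2)]


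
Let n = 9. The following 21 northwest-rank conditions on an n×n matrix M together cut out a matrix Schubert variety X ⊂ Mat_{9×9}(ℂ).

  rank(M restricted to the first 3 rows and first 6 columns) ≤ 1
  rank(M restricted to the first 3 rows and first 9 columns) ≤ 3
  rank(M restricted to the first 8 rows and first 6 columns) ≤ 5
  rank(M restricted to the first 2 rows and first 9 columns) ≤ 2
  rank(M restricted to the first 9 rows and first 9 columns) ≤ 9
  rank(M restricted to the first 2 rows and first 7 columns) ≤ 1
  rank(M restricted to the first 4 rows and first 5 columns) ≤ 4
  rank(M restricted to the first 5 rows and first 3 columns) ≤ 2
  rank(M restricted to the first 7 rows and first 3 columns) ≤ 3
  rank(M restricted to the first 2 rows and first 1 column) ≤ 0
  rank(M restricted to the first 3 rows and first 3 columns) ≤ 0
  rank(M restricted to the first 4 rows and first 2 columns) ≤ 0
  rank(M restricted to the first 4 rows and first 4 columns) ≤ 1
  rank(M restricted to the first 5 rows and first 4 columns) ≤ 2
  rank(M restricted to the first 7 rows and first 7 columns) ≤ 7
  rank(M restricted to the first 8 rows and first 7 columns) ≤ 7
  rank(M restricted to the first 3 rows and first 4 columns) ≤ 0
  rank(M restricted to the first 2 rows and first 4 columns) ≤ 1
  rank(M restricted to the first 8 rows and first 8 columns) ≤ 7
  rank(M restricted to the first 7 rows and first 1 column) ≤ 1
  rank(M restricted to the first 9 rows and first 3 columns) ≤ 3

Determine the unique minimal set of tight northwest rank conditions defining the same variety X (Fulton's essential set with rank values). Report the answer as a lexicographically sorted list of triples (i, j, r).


Reconstructing r_w from the 21 given conditions:

  0  0  0  0  1  1  1  1  1
  0  0  0  0  1  1  1  2  2
  0  0  0  0  1  1  2  3  3
  0  0  1  1  2  2  3  4  4
  1  1  2  2  3  3  4  5  5
  1  2  3  3  4  4  5  6  6
  1  2  3  4  5  5  6  7  7
  1  2  3  4  5  5  6  7  8
  1  2  3  4  5  6  7  8  9

reading off 1-entries of Δ²R: w = (5, 8, 7, 3, 1, 2, 4, 9, 6).

|D(w)|=18, |Ess(w)|=5:

[(2, 7, 1), (3, 4, 0), (3, 6, 1), (4, 2, 0), (8, 6, 5)]


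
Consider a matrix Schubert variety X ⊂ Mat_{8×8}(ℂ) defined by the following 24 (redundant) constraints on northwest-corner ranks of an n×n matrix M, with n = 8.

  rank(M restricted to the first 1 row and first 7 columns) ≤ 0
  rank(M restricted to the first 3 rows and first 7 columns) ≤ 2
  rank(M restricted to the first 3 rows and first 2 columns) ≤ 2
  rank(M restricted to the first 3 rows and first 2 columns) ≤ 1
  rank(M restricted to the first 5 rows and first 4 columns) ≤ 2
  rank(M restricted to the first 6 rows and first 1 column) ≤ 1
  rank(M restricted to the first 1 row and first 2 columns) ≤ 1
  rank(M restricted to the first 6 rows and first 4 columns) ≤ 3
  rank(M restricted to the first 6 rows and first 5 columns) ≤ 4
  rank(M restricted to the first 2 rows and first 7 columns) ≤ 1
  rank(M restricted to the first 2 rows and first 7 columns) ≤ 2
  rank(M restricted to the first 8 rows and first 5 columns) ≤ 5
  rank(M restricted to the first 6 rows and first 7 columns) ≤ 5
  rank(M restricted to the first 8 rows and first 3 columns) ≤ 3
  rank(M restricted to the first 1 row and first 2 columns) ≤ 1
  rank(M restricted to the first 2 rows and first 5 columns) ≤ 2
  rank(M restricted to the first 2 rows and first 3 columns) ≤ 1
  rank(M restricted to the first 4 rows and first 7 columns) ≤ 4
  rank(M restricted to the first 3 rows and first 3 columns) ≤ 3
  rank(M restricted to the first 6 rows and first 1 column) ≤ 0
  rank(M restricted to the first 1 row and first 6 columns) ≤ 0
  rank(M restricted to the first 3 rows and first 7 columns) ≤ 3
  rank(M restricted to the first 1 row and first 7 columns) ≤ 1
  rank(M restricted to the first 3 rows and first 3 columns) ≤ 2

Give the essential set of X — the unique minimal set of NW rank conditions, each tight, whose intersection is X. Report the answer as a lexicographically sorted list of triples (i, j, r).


Computing R[i][j] = min implied NW-rank bound (n=8, 24 conditions):

  R[1]: 0, 0, 0, 0, 0, 0, 0, 1
  R[2]: 0, 1, 1, 1, 1, 1, 1, 2
  R[3]: 0, 1, 2, 2, 2, 2, 2, 3
  R[4]: 0, 1, 2, 2, 3, 3, 3, 4
  R[5]: 0, 1, 2, 2, 3, 4, 4, 5
  R[6]: 0, 1, 2, 3, 4, 5, 5, 6
  R[7]: 1, 2, 3, 4, 5, 6, 6, 7
  R[8]: 1, 2, 3, 4, 5, 6, 7, 8

giving w = (8, 2, 3, 5, 6, 4, 1, 7) via Δ²R.

|D(w)|=14, |Ess(w)|=3:

[(1, 7, 0), (5, 4, 2), (6, 1, 0)]


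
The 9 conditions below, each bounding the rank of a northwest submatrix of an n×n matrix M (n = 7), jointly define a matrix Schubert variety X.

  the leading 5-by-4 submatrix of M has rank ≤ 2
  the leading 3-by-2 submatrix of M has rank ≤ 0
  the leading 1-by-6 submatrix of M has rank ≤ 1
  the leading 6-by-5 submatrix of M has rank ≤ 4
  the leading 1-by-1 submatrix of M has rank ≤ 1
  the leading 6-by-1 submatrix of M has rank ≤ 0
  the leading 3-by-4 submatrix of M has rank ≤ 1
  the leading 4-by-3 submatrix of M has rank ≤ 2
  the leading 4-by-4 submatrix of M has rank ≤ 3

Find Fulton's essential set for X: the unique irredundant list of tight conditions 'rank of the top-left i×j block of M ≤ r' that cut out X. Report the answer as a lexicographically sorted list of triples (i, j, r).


Recovering R(i,j) via the rank-extension bound from the 9 conditions:

  R[1]: 0 0 1 1 1 1 1
  R[2]: 0 0 1 1 2 2 2
  R[3]: 0 0 1 1 2 3 3
  R[4]: 0 1 2 2 3 4 4
  R[5]: 0 1 2 2 3 4 5
  R[6]: 0 1 2 3 4 5 6
  R[7]: 1 2 3 4 5 6 7

giving w = (3, 5, 6, 2, 7, 4, 1) via Δ²R.

4 SE-corners of the 12-cell Rothe diagram give Ess(w):

[(3, 2, 0), (3, 4, 1), (5, 4, 2), (6, 1, 0)]


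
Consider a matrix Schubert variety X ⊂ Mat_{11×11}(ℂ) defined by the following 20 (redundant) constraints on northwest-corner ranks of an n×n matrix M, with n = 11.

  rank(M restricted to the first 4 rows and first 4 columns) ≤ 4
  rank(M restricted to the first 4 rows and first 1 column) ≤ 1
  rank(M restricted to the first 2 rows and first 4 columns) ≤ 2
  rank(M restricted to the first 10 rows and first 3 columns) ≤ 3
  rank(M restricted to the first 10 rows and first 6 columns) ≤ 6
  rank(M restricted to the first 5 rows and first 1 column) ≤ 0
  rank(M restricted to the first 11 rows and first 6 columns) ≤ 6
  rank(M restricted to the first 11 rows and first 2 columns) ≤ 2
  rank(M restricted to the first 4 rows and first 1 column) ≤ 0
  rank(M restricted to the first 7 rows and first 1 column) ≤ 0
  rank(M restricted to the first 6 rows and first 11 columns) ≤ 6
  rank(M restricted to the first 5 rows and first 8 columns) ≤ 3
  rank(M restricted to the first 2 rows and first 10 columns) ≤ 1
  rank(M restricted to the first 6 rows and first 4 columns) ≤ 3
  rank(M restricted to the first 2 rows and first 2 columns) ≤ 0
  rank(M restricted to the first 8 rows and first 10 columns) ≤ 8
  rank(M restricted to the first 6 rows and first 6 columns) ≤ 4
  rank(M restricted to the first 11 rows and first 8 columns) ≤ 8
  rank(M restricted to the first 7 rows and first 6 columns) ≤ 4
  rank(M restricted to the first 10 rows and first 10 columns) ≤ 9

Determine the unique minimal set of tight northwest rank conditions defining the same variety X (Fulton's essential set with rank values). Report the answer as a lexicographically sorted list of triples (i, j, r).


Computing R[i][j] = min implied NW-rank bound (n=11, 20 conditions):

  R[1]: 0, 0, 1, 1, 1, 1, 1, 1, 1, 1, 1
  R[2]: 0, 0, 1, 1, 1, 1, 1, 1, 1, 1, 2
  R[3]: 0, 1, 2, 2, 2, 2, 2, 2, 2, 2, 3
  R[4]: 0, 1, 2, 3, 3, 3, 3, 3, 3, 3, 4
  R[5]: 0, 1, 2, 3, 3, 3, 3, 3, 4, 4, 5
  R[6]: 0, 1, 2, 3, 4, 4, 4, 4, 5, 5, 6
  R[7]: 0, 1, 2, 3, 4, 4, 5, 5, 6, 6, 7
  R[8]: 1, 2, 3, 4, 5, 5, 6, 6, 7, 7, 8
  R[9]: 1, 2, 3, 4, 5, 6, 7, 7, 8, 8, 9
  R[10]: 1, 2, 3, 4, 5, 6, 7, 8, 9, 9, 10
  R[11]: 1, 2, 3, 4, 5, 6, 7, 8, 9, 10, 11

the unique w with this rank table is (3, 11, 2, 4, 9, 5, 7, 1, 6, 8, 10).

Rothe diagram D(w) (21 cells), 5 SE-corners (essential conditions):

[(2, 2, 0), (2, 10, 1), (5, 8, 3), (7, 1, 0), (7, 6, 4)]


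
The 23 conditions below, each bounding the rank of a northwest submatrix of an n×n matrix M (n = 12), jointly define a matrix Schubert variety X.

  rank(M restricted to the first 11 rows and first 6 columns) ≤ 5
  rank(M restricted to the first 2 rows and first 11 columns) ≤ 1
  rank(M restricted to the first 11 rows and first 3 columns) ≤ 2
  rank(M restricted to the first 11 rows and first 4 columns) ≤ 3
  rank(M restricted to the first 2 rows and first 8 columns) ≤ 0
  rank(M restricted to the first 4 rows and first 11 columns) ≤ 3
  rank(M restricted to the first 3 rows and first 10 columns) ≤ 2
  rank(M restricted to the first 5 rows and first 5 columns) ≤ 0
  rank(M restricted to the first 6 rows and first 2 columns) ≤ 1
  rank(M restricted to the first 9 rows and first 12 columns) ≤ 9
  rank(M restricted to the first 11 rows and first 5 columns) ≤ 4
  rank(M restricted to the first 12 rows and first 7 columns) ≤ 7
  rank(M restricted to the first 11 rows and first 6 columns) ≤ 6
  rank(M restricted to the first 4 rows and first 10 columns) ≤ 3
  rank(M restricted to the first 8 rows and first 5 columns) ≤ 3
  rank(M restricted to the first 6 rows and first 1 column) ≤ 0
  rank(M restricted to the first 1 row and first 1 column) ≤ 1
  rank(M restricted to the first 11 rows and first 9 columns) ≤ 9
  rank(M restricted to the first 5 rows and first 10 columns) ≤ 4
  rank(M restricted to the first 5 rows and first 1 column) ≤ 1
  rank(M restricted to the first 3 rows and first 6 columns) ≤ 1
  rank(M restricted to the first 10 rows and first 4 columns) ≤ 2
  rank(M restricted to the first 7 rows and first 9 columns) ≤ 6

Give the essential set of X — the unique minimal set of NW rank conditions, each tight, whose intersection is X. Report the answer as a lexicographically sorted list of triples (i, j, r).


Reconstructing r_w from the 23 given conditions:

  R[1]: 0, 0, 0, 0, 0, 0, 0, 0, 1, 1, 1, 1
  R[2]: 0, 0, 0, 0, 0, 0, 0, 0, 1, 1, 1, 2
  R[3]: 0, 0, 0, 0, 0, 1, 1, 1, 2, 2, 2, 3
  R[4]: 0, 0, 0, 0, 0, 1, 2, 2, 3, 3, 3, 4
  R[5]: 0, 0, 0, 0, 0, 1, 2, 3, 4, 4, 4, 5
  R[6]: 0, 1, 1, 1, 1, 2, 3, 4, 5, 5, 5, 6
  R[7]: 1, 2, 2, 2, 2, 3, 4, 5, 6, 6, 6, 7
  R[8]: 1, 2, 2, 2, 3, 4, 5, 6, 7, 7, 7, 8
  R[9]: 1, 2, 2, 2, 3, 4, 5, 6, 7, 8, 8, 9
  R[10]: 1, 2, 2, 2, 3, 4, 5, 6, 7, 8, 9, 10
  R[11]: 1, 2, 2, 3, 4, 5, 6, 7, 8, 9, 10, 11
  R[12]: 1, 2, 3, 4, 5, 6, 7, 8, 9, 10, 11, 12

reading off 1-entries of Δ²R: w = (9, 12, 6, 7, 8, 2, 1, 5, 10, 11, 4, 3).

|D(w)|=41, |Ess(w)|=6:

[(2, 8, 0), (2, 11, 1), (5, 5, 0), (6, 1, 0), (10, 4, 2), (11, 3, 2)]


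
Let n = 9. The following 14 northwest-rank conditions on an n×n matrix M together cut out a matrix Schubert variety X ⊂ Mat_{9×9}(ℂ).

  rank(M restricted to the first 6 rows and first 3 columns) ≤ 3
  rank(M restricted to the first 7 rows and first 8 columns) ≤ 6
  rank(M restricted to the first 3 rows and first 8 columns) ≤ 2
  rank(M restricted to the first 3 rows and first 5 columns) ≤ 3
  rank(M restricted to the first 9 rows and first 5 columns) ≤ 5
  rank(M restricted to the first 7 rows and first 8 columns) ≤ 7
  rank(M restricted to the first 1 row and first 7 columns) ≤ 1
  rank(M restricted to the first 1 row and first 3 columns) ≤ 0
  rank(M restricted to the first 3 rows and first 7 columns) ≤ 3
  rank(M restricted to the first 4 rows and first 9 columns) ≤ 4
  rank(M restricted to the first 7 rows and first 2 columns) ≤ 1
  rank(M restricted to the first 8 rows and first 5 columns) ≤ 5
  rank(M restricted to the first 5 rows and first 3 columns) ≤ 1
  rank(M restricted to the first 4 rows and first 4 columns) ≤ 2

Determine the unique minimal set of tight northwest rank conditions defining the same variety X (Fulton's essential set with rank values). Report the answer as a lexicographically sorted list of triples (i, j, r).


Recovering R(i,j) via the rank-extension bound from the 14 conditions:

  R[1]: 0  0  0  1  1  1  1  1  1
  R[2]: 1  1  1  2  2  2  2  2  2
  R[3]: 1  1  1  2  2  2  2  2  3
  R[4]: 1  1  1  2  3  3  3  3  4
  R[5]: 1  1  1  2  3  4  4  4  5
  R[6]: 1  1  2  3  4  5  5  5  6
  R[7]: 1  1  2  3  4  5  6  6  7
  R[8]: 1  2  3  4  5  6  7  7  8
  R[9]: 1  2  3  4  5  6  7  8  9

second differences of R give the permutation w = (4, 1, 9, 5, 6, 3, 7, 2, 8).

Fulton essential set (4 of the 15 Rothe cells):

[(1, 3, 0), (3, 8, 2), (5, 3, 1), (7, 2, 1)]


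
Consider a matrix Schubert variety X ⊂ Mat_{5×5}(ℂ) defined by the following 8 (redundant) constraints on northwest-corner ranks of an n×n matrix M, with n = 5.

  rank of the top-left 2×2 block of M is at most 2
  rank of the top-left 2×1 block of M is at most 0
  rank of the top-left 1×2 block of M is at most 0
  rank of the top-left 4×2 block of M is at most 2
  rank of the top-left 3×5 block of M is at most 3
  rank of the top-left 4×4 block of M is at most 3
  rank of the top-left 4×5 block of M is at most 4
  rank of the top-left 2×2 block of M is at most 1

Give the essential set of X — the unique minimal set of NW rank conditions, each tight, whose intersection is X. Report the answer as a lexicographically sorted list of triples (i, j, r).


Reconstructing r_w from the 8 given conditions:

  R[1]: 0 0 1 1 1
  R[2]: 0 1 2 2 2
  R[3]: 1 2 3 3 3
  R[4]: 1 2 3 3 4
  R[5]: 1 2 3 4 5

reading off 1-entries of Δ²R: w = (3, 2, 1, 5, 4).

|D(w)|=4, |Ess(w)|=3:

[(1, 2, 0), (2, 1, 0), (4, 4, 3)]


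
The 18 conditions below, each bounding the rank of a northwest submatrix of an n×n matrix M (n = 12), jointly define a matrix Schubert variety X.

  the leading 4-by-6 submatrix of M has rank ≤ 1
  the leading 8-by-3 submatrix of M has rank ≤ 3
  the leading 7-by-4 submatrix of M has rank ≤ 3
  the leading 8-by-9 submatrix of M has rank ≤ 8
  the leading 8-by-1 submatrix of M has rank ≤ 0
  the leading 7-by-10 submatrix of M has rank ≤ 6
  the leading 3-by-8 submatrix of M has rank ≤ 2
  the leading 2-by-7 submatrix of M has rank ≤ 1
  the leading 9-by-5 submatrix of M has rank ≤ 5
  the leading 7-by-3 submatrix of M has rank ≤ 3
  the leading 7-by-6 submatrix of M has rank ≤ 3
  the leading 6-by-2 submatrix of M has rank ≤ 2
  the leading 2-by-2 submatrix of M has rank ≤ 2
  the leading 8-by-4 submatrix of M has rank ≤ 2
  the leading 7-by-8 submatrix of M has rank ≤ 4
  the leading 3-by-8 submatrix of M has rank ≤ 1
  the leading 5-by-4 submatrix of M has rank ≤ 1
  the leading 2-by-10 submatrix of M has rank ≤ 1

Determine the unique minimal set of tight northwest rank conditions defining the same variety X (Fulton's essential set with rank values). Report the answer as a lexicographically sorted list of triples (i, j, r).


Rank table r_w(12×12) implied by the 18 constraints:

  i=1: 0, 1, 1, 1, 1, 1, 1, 1, 1, 1, 1, 1
  i=2: 0, 1, 1, 1, 1, 1, 1, 1, 1, 1, 2, 2
  i=3: 0, 1, 1, 1, 1, 1, 1, 1, 2, 2, 3, 3
  i=4: 0, 1, 1, 1, 1, 1, 2, 2, 3, 3, 4, 4
  i=5: 0, 1, 1, 1, 2, 2, 3, 3, 4, 4, 5, 5
  i=6: 0, 1, 2, 2, 3, 3, 4, 4, 5, 5, 6, 6
  i=7: 0, 1, 2, 2, 3, 3, 4, 4, 5, 6, 7, 7
  i=8: 0, 1, 2, 2, 3, 4, 5, 5, 6, 7, 8, 8
  i=9: 1, 2, 3, 3, 4, 5, 6, 6, 7, 8, 9, 9
  i=10: 1, 2, 3, 4, 5, 6, 7, 7, 8, 9, 10, 10
  i=11: 1, 2, 3, 4, 5, 6, 7, 8, 9, 10, 11, 11
  i=12: 1, 2, 3, 4, 5, 6, 7, 8, 9, 10, 11, 12

so w = (2, 11, 9, 7, 5, 3, 10, 6, 1, 4, 8, 12).

ℓ(w)=32; the 8 essential cells (i,j,r):

[(2, 10, 1), (3, 8, 1), (4, 6, 1), (5, 4, 1), (7, 6, 3), (7, 8, 4), (8, 1, 0), (8, 4, 2)]


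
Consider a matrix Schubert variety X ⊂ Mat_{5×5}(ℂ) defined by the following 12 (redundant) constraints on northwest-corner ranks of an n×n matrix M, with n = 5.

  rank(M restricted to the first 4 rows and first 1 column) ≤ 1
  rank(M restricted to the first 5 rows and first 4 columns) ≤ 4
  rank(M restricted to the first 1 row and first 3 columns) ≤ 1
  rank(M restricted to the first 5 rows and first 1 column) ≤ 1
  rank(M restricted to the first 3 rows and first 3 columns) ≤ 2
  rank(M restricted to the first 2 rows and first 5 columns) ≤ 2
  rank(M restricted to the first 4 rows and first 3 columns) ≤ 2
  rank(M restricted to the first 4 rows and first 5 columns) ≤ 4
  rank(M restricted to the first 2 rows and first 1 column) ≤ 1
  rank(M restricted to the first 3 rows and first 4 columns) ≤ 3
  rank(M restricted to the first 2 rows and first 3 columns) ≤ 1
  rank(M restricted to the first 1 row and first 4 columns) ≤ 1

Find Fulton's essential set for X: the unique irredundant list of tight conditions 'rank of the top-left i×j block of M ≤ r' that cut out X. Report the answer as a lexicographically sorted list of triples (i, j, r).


Propagating the 12 rank bounds to every northwest block:

  row 1: 1 | 1 | 1 | 1 | 1
  row 2: 1 | 1 | 1 | 2 | 2
  row 3: 1 | 2 | 2 | 3 | 3
  row 4: 1 | 2 | 2 | 3 | 4
  row 5: 1 | 2 | 3 | 4 | 5

giving w = (1, 4, 2, 5, 3) via Δ²R.

Fulton essential set (2 of the 3 Rothe cells):

[(2, 3, 1), (4, 3, 2)]


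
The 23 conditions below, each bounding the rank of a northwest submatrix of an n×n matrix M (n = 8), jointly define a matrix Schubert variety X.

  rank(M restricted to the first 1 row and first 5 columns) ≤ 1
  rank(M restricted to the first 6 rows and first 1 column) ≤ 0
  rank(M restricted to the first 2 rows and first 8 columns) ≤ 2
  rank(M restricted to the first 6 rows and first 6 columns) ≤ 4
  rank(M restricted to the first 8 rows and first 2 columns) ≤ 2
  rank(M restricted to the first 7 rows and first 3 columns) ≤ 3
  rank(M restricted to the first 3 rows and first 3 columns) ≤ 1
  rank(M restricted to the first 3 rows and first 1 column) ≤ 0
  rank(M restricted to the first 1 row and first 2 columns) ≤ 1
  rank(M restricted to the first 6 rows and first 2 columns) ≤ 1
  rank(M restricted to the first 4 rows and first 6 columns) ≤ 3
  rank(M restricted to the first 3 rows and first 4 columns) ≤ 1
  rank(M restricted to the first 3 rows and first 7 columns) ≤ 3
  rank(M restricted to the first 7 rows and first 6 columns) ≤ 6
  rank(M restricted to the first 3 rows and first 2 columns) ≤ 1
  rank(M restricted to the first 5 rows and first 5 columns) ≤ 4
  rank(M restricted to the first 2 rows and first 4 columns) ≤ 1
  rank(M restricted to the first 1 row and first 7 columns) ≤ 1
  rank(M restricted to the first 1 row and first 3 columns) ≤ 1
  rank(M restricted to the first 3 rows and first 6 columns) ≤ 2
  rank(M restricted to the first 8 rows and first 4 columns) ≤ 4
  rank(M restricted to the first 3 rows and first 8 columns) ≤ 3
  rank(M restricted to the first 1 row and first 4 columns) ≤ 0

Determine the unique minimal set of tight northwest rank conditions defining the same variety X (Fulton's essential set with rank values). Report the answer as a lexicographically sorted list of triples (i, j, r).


Computing R[i][j] = min implied NW-rank bound (n=8, 23 conditions):

  R[1]: 0  0  0  0  1  1  1  1
  R[2]: 0  1  1  1  2  2  2  2
  R[3]: 0  1  1  1  2  2  3  3
  R[4]: 0  1  2  2  3  3  4  4
  R[5]: 0  1  2  3  4  4  5  5
  R[6]: 0  1  2  3  4  4  5  6
  R[7]: 1  2  3  4  5  5  6  7
  R[8]: 1  2  3  4  5  6  7  8

hence w(1..8) = (5, 2, 7, 3, 4, 8, 1, 6).

5 SE-corners of the 13-cell Rothe diagram give Ess(w):

[(1, 4, 0), (3, 4, 1), (3, 6, 2), (6, 1, 0), (6, 6, 4)]


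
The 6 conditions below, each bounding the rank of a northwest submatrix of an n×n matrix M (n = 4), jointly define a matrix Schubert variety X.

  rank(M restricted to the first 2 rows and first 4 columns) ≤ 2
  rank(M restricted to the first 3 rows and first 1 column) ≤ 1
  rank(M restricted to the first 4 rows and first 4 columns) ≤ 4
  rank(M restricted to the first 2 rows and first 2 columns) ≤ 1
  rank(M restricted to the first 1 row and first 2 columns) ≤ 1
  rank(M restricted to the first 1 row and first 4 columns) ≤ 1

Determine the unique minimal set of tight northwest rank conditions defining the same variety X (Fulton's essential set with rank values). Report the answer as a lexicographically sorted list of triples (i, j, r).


Computing R[i][j] = min implied NW-rank bound (n=4, 6 conditions):

  row 1: 1  1  1  1
  row 2: 1  1  2  2
  row 3: 1  2  3  3
  row 4: 1  2  3  4

hence w(1..4) = (1, 3, 2, 4).

Rothe diagram D(w) (1 cell), 1 SE-corner (essential condition):

[(2, 2, 1)]


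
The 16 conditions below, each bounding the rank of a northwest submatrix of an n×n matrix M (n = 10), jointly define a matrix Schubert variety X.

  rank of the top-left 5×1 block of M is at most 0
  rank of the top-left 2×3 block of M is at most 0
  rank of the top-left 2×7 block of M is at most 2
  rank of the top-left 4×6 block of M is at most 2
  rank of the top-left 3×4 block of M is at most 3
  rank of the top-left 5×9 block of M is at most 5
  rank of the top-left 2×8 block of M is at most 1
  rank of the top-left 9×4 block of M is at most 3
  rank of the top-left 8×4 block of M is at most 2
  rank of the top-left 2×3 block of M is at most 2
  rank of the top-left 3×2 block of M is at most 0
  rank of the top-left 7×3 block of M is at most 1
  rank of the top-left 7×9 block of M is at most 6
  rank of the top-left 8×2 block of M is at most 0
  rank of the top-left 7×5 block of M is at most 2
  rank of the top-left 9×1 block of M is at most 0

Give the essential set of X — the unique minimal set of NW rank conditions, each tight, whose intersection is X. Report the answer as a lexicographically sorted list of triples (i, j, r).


Recovering R(i,j) via the rank-extension bound from the 16 conditions:

  i=1: 0  0  0  1  1  1  1  1  1  1
  i=2: 0  0  0  1  1  1  1  1  2  2
  i=3: 0  0  1  2  2  2  2  2  3  3
  i=4: 0  0  1  2  2  2  3  3  4  4
  i=5: 0  0  1  2  2  3  4  4  5  5
  i=6: 0  0  1  2  2  3  4  5  6  6
  i=7: 0  0  1  2  2  3  4  5  6  7
  i=8: 0  0  1  2  3  4  5  6  7  8
  i=9: 0  1  2  3  4  5  6  7  8  9
  i=10: 1  2  3  4  5  6  7  8  9  10

giving w = (4, 9, 3, 7, 6, 8, 10, 5, 2, 1) via Δ²R.

D(w) has 28 cells with 6 SE-corners; essential set:

[(2, 3, 0), (2, 8, 1), (4, 6, 2), (7, 5, 2), (8, 2, 0), (9, 1, 0)]


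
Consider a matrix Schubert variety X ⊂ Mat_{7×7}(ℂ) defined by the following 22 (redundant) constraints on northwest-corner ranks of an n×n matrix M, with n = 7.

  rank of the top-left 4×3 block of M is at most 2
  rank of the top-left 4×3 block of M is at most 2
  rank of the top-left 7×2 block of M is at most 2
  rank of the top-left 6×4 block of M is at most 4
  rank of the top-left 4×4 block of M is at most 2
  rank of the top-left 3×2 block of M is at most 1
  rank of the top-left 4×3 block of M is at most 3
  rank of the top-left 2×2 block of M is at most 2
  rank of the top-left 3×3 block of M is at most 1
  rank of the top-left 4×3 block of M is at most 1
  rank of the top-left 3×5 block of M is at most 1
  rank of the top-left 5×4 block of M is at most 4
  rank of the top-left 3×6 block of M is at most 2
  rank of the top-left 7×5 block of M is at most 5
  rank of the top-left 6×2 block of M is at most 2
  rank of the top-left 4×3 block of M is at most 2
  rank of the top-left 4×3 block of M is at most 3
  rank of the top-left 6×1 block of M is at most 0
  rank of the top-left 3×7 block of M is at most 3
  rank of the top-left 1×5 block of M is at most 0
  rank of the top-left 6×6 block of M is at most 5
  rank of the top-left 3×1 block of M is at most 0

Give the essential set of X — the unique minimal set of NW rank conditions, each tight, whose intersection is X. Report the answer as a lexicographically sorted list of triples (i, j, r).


Reconstructing r_w from the 22 given conditions:

  0, 0, 0, 0, 0, 1, 1
  0, 1, 1, 1, 1, 2, 2
  0, 1, 1, 1, 1, 2, 3
  0, 1, 1, 2, 2, 3, 4
  0, 1, 2, 3, 3, 4, 5
  0, 1, 2, 3, 4, 5, 6
  1, 2, 3, 4, 5, 6, 7

reading off 1-entries of Δ²R: w = (6, 2, 7, 4, 3, 5, 1).

4 SE-corners of the 14-cell Rothe diagram give Ess(w):

[(1, 5, 0), (3, 5, 1), (4, 3, 1), (6, 1, 0)]


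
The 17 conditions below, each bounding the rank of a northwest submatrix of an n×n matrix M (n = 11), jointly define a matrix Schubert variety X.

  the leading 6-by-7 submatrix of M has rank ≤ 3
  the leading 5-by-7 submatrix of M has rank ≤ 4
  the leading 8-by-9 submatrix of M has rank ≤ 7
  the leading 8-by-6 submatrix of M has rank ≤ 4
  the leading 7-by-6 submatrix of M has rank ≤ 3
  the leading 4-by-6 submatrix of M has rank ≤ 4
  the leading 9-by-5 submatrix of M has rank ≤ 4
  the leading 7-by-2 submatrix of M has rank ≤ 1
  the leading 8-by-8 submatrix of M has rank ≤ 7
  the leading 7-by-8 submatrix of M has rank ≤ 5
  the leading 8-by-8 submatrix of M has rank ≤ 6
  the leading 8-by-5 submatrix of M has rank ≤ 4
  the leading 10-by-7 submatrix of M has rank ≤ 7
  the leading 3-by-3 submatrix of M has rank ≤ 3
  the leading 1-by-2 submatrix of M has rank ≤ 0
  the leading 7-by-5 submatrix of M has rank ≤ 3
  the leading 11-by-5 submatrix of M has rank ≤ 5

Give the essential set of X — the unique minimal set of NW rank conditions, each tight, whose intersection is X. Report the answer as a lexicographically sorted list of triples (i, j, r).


Computing R[i][j] = min implied NW-rank bound (n=11, 17 conditions):

  row 1: 0, 0, 1, 1, 1, 1, 1, 1, 1, 1, 1
  row 2: 1, 1, 2, 2, 2, 2, 2, 2, 2, 2, 2
  row 3: 1, 1, 2, 3, 3, 3, 3, 3, 3, 3, 3
  row 4: 1, 1, 2, 3, 3, 3, 3, 4, 4, 4, 4
  row 5: 1, 1, 2, 3, 3, 3, 3, 4, 5, 5, 5
  row 6: 1, 1, 2, 3, 3, 3, 3, 4, 5, 6, 6
  row 7: 1, 1, 2, 3, 3, 3, 4, 5, 6, 7, 7
  row 8: 1, 2, 3, 4, 4, 4, 5, 6, 7, 8, 8
  row 9: 1, 2, 3, 4, 4, 5, 6, 7, 8, 9, 9
  row 10: 1, 2, 3, 4, 5, 6, 7, 8, 9, 10, 10
  row 11: 1, 2, 3, 4, 5, 6, 7, 8, 9, 10, 11

hence w(1..11) = (3, 1, 4, 8, 9, 10, 7, 2, 6, 5, 11).

5 SE-corners of the 19-cell Rothe diagram give Ess(w):

[(1, 2, 0), (6, 7, 3), (7, 2, 1), (7, 6, 3), (9, 5, 4)]
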